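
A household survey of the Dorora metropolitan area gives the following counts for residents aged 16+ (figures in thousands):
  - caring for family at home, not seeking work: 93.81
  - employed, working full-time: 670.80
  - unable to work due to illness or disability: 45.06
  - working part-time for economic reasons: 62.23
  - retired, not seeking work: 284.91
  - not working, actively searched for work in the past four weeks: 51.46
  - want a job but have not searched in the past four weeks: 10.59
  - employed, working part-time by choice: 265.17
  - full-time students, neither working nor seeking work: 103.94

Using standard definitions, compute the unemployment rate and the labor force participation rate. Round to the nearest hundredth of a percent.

Unemployment rate ≈ 4.90%; labor force participation rate ≈ 66.10%.

Employed = 670.80 + 62.23 + 265.17 = 998.20 thousand (anyone who worked, including part-time for economic reasons, counts as employed).
Unemployed = 51.46 thousand.
Labor force = 998.20 + 51.46 = 1,049.66 thousand.
Not in labor force = 93.81 + 45.06 + 284.91 + 10.59 + 103.94 = 538.31 thousand (those not working and not actively searching are outside the labor force — including those who want a job but have given up searching).
Civilian working-age population = 1,049.66 + 538.31 = 1,587.97 thousand.
Unemployment rate = 51.46 / 1,049.66 = 4.90%.
Labor force participation rate = 1,049.66 / 1,587.97 = 66.10%.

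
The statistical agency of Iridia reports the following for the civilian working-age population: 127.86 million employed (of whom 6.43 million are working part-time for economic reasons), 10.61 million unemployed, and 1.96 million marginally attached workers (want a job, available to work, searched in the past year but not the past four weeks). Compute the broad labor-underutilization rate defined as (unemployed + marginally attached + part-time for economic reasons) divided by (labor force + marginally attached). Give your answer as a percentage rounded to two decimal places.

Broad underutilization rate ≈ 13.53%.

Labor force = 127.86 + 10.61 = 138.47 million.
Numerator = 10.61 + 1.96 + 6.43 = 19.00 million.
Denominator = 138.47 + 1.96 = 140.43 million.
Broad rate = 19.00 / 140.43 = 13.53%.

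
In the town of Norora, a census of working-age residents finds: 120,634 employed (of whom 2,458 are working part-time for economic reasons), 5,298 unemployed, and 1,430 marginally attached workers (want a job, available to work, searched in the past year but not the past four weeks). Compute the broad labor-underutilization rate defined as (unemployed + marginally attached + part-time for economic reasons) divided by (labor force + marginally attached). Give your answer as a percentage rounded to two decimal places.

Broad underutilization rate ≈ 7.21%.

Labor force = 120,634 + 5,298 = 125,932.
Numerator = 5,298 + 1,430 + 2,458 = 9,186.
Denominator = 125,932 + 1,430 = 127,362.
Broad rate = 9,186 / 127,362 = 7.21%.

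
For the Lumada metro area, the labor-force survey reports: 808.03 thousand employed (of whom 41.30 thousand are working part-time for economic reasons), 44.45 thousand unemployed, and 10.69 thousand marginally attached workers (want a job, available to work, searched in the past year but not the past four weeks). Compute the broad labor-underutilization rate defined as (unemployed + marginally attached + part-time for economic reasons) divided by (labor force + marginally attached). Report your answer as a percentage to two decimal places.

Labor force = 808.03 + 44.45 = 852.48 thousand.
Numerator = 44.45 + 10.69 + 41.30 = 96.44 thousand.
Denominator = 852.48 + 10.69 = 863.17 thousand.
Broad rate = 96.44 / 863.17 = 11.17%.

Broad underutilization rate ≈ 11.17%.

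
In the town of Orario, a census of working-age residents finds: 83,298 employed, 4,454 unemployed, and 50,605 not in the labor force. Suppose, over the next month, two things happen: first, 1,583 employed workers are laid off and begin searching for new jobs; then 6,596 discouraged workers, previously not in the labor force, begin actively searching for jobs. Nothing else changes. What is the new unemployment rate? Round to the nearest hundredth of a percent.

Initially, labor force = 83,298 + 4,454 = 87,752, so u = 4,454/87,752 = 5.08%.
After the first change, employed falls and unemployed rises by 1,583; labor force unchanged → E = 81,715, U = 6,037, labor force = 87,752.
After the second change, unemployed and labor force both rise by 6,596 → E = 81,715, U = 12,633, labor force = 94,348.
New unemployment rate = 12,633 / 94,348 = 13.39%.

New unemployment rate ≈ 13.39%.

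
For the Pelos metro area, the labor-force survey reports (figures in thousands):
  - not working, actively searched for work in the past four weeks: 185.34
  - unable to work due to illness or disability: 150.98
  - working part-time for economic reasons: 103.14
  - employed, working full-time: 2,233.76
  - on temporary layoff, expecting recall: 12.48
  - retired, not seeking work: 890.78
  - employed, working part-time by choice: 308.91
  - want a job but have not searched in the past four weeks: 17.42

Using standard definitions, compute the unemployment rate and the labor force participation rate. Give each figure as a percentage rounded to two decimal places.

Unemployment rate ≈ 6.96%; labor force participation rate ≈ 72.86%.

Employed = 103.14 + 2,233.76 + 308.91 = 2,645.81 thousand (anyone who worked, including part-time for economic reasons, counts as employed).
Unemployed = 185.34 + 12.48 = 197.82 thousand (jobless and actively searching, or on temporary layoff).
Labor force = 2,645.81 + 197.82 = 2,843.63 thousand.
Not in labor force = 150.98 + 890.78 + 17.42 = 1,059.18 thousand (those not working and not actively searching are outside the labor force — including those who want a job but have given up searching).
Civilian working-age population = 2,843.63 + 1,059.18 = 3,902.81 thousand.
Unemployment rate = 197.82 / 2,843.63 = 6.96%.
Labor force participation rate = 2,843.63 / 3,902.81 = 72.86%.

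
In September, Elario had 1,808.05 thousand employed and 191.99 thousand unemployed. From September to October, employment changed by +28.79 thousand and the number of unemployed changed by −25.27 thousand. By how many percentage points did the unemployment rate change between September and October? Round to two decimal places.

The unemployment rate changed by −1.28 percentage points.

September: labor force = 1,808.05 + 191.99 = 2,000.04; u = 191.99/2,000.04 = 9.60%.
October: labor force = 1,836.84 + 166.72 = 2,003.56; u = 166.72/2,003.56 = 8.32%.
Change = 8.32% − 9.60% = −1.28 pp.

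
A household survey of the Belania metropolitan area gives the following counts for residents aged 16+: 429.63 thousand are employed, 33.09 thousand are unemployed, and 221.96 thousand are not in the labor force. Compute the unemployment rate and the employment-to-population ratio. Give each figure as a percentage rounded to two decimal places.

Labor force = employed + unemployed = 429.63 + 33.09 = 462.72 thousand.
Working-age population = 462.72 + 221.96 = 684.68 thousand.
Unemployment rate = 33.09 / 462.72 = 7.15%.
Employment-population ratio = 429.63 / 684.68 = 62.75%.

Unemployment rate ≈ 7.15%; employment-population ratio ≈ 62.75%.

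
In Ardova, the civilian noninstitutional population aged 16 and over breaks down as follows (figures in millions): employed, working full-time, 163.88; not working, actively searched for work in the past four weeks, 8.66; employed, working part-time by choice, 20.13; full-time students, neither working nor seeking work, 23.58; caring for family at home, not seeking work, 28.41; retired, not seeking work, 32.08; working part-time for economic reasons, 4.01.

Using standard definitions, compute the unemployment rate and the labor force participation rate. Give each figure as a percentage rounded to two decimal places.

Unemployment rate ≈ 4.40%; labor force participation rate ≈ 70.06%.

Employed = 163.88 + 20.13 + 4.01 = 188.02 million (anyone who worked, including part-time for economic reasons, counts as employed).
Unemployed = 8.66 million.
Labor force = 188.02 + 8.66 = 196.68 million.
Not in labor force = 23.58 + 28.41 + 32.08 = 84.07 million (those not working and not actively searching are outside the labor force).
Civilian working-age population = 196.68 + 84.07 = 280.75 million.
Unemployment rate = 8.66 / 196.68 = 4.40%.
Labor force participation rate = 196.68 / 280.75 = 70.06%.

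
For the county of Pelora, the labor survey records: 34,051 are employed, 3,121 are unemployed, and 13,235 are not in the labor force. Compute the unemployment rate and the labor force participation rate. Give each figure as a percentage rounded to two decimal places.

Unemployment rate ≈ 8.40%; labor force participation rate ≈ 73.74%.

Labor force = employed + unemployed = 34,051 + 3,121 = 37,172.
Working-age population = 37,172 + 13,235 = 50,407.
Unemployment rate = 3,121 / 37,172 = 8.40%.
Labor force participation rate = 37,172 / 50,407 = 73.74%.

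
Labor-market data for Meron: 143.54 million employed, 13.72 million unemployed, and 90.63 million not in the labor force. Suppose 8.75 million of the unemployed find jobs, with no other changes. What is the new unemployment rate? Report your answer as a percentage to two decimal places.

New unemployment rate ≈ 3.16%.

Initially, labor force = 143.54 + 13.72 = 157.26 million, so u = 13.72/157.26 = 8.72%.
After the change, unemployed falls and employed rises by 8.75; labor force unchanged → E = 152.29, U = 4.97, labor force = 157.26 million.
New unemployment rate = 4.97 / 157.26 = 3.16%.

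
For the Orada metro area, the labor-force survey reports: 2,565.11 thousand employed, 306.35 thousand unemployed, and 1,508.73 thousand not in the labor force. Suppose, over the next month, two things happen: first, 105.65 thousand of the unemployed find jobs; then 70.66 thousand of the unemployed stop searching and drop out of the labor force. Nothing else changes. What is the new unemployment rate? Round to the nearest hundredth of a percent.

Initially, labor force = 2,565.11 + 306.35 = 2,871.46 thousand, so u = 306.35/2,871.46 = 10.67%.
After the first change, unemployed falls and employed rises by 105.65; labor force unchanged → E = 2,670.76, U = 200.70, labor force = 2,871.46 thousand.
After the second change, unemployed and labor force both fall by 70.66 → E = 2,670.76, U = 130.04, labor force = 2,800.80 thousand.
New unemployment rate = 130.04 / 2,800.80 = 4.64%.

New unemployment rate ≈ 4.64%.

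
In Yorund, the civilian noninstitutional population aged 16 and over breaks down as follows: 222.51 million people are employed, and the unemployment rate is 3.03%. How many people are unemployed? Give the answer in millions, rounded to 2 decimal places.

Let U be the number unemployed. The labor force is E + U, and U/(E+U) = 0.0303.
So U = 0.0303 × 222.51 / (1 − 0.0303) = 6.7421 / 0.9697 ≈ 6.95 million.

About 6.95 million are unemployed.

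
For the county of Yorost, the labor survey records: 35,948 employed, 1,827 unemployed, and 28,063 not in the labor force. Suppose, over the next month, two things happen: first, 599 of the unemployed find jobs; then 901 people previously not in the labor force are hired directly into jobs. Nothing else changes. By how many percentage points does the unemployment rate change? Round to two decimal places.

Initially, labor force = 35,948 + 1,827 = 37,775, so u = 1,827/37,775 = 4.84%.
After the first change, unemployed falls and employed rises by 599; labor force unchanged → E = 36,547, U = 1,228, labor force = 37,775.
After the second change, employed and labor force both rise by 901; unemployed unchanged → E = 37,448, U = 1,228, labor force = 38,676.
New unemployment rate = 1,228 / 38,676 = 3.18%.
Change = 3.18% − 4.84% = −1.66 percentage points.

The unemployment rate changes by −1.66 percentage points.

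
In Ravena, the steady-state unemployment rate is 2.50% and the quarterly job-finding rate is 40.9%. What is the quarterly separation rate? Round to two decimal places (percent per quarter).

From u* = s/(s+f): s = u·f/(1−u).
s = 0.0250 × 40.9 / (1 − 0.0250) = 1.0225 / 0.9750 ≈ 1.05% per quarter.

Separation rate ≈ 1.05% per quarter.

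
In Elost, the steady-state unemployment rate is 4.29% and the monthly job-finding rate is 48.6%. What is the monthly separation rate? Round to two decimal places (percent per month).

From u* = s/(s+f): s = u·f/(1−u).
s = 0.0429 × 48.6 / (1 − 0.0429) = 2.0849 / 0.9571 ≈ 2.18% per month.

Separation rate ≈ 2.18% per month.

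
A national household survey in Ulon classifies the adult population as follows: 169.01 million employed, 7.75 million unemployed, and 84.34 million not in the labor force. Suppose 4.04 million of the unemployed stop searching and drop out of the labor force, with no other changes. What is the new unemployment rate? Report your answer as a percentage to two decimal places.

Initially, labor force = 169.01 + 7.75 = 176.76 million, so u = 7.75/176.76 = 4.38%.
After the change, unemployed and labor force both fall by 4.04 → E = 169.01, U = 3.71, labor force = 172.72 million.
New unemployment rate = 3.71 / 172.72 = 2.15%.

New unemployment rate ≈ 2.15%.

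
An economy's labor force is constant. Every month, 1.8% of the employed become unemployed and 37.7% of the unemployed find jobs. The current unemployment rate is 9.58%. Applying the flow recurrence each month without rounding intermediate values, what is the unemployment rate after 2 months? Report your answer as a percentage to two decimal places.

With a fixed labor force, u_{t+1} = u_t + s·(1−u_t) − f·u_t = u_t·(1−s−f) + s.
Here 1−s−f = 0.605 and s = 0.018.
u_1 = 0.095800 × 0.605 + 0.018 = 0.075959.
u_2 = 0.075959 × 0.605 + 0.018 = 0.063955.

Unemployment rate after two months ≈ 6.40%.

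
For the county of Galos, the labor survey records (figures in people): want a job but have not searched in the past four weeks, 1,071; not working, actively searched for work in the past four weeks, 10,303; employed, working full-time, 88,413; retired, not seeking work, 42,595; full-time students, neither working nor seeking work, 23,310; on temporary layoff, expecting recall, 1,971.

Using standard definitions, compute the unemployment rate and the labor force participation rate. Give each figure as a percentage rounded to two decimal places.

Employed = 88,413.
Unemployed = 10,303 + 1,971 = 12,274 (jobless and actively searching, or on temporary layoff).
Labor force = 88,413 + 12,274 = 100,687.
Not in labor force = 1,071 + 42,595 + 23,310 = 66,976 (those not working and not actively searching are outside the labor force — including those who want a job but have given up searching).
Civilian working-age population = 100,687 + 66,976 = 167,663.
Unemployment rate = 12,274 / 100,687 = 12.19%.
Labor force participation rate = 100,687 / 167,663 = 60.05%.

Unemployment rate ≈ 12.19%; labor force participation rate ≈ 60.05%.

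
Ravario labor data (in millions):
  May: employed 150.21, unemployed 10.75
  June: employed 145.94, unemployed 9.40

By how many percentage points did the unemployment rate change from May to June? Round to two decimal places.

May: labor force = 150.21 + 10.75 = 160.96; u = 10.75/160.96 = 6.68%.
June: labor force = 145.94 + 9.40 = 155.34; u = 9.40/155.34 = 6.05%.
Change = 6.05% − 6.68% = −0.63 pp.

The unemployment rate changed by −0.63 percentage points.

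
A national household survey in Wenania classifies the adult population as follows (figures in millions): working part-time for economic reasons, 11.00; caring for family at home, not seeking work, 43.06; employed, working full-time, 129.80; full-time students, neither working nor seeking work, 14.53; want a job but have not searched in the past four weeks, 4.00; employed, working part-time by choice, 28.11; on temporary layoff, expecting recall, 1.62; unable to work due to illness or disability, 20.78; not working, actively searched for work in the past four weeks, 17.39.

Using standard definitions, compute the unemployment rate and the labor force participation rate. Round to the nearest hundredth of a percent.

Unemployment rate ≈ 10.12%; labor force participation rate ≈ 69.53%.

Employed = 11.00 + 129.80 + 28.11 = 168.91 million (anyone who worked, including part-time for economic reasons, counts as employed).
Unemployed = 1.62 + 17.39 = 19.01 million (jobless and actively searching, or on temporary layoff).
Labor force = 168.91 + 19.01 = 187.92 million.
Not in labor force = 43.06 + 14.53 + 4.00 + 20.78 = 82.37 million (those not working and not actively searching are outside the labor force — including those who want a job but have given up searching).
Civilian working-age population = 187.92 + 82.37 = 270.29 million.
Unemployment rate = 19.01 / 187.92 = 10.12%.
Labor force participation rate = 187.92 / 270.29 = 69.53%.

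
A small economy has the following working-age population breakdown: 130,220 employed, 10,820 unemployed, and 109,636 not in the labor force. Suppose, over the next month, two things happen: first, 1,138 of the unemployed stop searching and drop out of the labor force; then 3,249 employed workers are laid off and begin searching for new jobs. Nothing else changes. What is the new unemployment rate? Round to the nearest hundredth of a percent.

New unemployment rate ≈ 9.24%.

Initially, labor force = 130,220 + 10,820 = 141,040, so u = 10,820/141,040 = 7.67%.
After the first change, unemployed and labor force both fall by 1,138 → E = 130,220, U = 9,682, labor force = 139,902.
After the second change, employed falls and unemployed rises by 3,249; labor force unchanged → E = 126,971, U = 12,931, labor force = 139,902.
New unemployment rate = 12,931 / 139,902 = 9.24%.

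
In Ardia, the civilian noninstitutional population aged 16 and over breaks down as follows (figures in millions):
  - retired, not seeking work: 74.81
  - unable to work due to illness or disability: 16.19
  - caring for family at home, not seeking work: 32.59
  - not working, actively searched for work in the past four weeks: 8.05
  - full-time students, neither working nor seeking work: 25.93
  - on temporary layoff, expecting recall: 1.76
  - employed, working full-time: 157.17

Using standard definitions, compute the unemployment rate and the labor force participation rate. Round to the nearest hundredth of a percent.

Employed = 157.17 million.
Unemployed = 8.05 + 1.76 = 9.81 million (jobless and actively searching, or on temporary layoff).
Labor force = 157.17 + 9.81 = 166.98 million.
Not in labor force = 74.81 + 16.19 + 32.59 + 25.93 = 149.52 million (those not working and not actively searching are outside the labor force).
Civilian working-age population = 166.98 + 149.52 = 316.50 million.
Unemployment rate = 9.81 / 166.98 = 5.87%.
Labor force participation rate = 166.98 / 316.50 = 52.76%.

Unemployment rate ≈ 5.87%; labor force participation rate ≈ 52.76%.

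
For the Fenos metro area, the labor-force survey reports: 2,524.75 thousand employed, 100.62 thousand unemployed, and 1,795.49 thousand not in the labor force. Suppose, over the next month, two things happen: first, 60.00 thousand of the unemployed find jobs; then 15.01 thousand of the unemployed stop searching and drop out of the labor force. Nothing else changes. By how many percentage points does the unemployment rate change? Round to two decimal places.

The unemployment rate changes by −2.85 percentage points.

Initially, labor force = 2,524.75 + 100.62 = 2,625.37 thousand, so u = 100.62/2,625.37 = 3.83%.
After the first change, unemployed falls and employed rises by 60.00; labor force unchanged → E = 2,584.75, U = 40.62, labor force = 2,625.37 thousand.
After the second change, unemployed and labor force both fall by 15.01 → E = 2,584.75, U = 25.61, labor force = 2,610.36 thousand.
New unemployment rate = 25.61 / 2,610.36 = 0.98%.
Change = 0.98% − 3.83% = −2.85 percentage points.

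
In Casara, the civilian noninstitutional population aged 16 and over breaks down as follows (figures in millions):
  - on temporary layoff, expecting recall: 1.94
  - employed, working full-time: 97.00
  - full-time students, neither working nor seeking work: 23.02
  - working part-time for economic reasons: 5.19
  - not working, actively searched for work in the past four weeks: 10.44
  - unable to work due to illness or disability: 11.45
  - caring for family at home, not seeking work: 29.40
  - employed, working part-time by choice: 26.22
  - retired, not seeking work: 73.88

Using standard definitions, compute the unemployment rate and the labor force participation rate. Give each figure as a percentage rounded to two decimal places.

Employed = 97.00 + 5.19 + 26.22 = 128.41 million (anyone who worked, including part-time for economic reasons, counts as employed).
Unemployed = 1.94 + 10.44 = 12.38 million (jobless and actively searching, or on temporary layoff).
Labor force = 128.41 + 12.38 = 140.79 million.
Not in labor force = 23.02 + 11.45 + 29.40 + 73.88 = 137.75 million (those not working and not actively searching are outside the labor force).
Civilian working-age population = 140.79 + 137.75 = 278.54 million.
Unemployment rate = 12.38 / 140.79 = 8.79%.
Labor force participation rate = 140.79 / 278.54 = 50.55%.

Unemployment rate ≈ 8.79%; labor force participation rate ≈ 50.55%.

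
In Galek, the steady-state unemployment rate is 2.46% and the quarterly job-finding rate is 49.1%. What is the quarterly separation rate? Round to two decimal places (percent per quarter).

Separation rate ≈ 1.24% per quarter.

From u* = s/(s+f): s = u·f/(1−u).
s = 0.0246 × 49.1 / (1 − 0.0246) = 1.2079 / 0.9754 ≈ 1.24% per quarter.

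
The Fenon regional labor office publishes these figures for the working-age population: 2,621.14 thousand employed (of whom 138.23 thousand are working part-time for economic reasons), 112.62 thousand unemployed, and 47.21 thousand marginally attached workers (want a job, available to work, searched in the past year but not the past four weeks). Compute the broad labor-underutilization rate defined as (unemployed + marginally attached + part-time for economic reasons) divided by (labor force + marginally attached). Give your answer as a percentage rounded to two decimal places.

Labor force = 2,621.14 + 112.62 = 2,733.76 thousand.
Numerator = 112.62 + 47.21 + 138.23 = 298.06 thousand.
Denominator = 2,733.76 + 47.21 = 2,780.97 thousand.
Broad rate = 298.06 / 2,780.97 = 10.72%.

Broad underutilization rate ≈ 10.72%.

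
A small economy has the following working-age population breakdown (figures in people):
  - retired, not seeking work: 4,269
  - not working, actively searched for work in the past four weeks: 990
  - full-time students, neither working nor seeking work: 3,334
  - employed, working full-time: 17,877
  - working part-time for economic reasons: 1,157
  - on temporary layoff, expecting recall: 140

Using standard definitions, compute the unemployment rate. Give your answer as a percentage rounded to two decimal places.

Employed = 17,877 + 1,157 = 19,034 (anyone who worked, including part-time for economic reasons, counts as employed).
Unemployed = 990 + 140 = 1,130 (jobless and actively searching, or on temporary layoff).
Labor force = 19,034 + 1,130 = 20,164.
Unemployment rate = 1,130 / 20,164 = 5.60%.

Unemployment rate ≈ 5.60%.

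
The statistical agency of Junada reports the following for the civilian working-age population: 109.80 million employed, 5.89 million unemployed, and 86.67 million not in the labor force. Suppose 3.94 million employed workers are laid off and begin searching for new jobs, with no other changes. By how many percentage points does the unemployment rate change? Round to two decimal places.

The unemployment rate changes by +3.41 percentage points.

Initially, labor force = 109.80 + 5.89 = 115.69 million, so u = 5.89/115.69 = 5.09%.
After the change, employed falls and unemployed rises by 3.94; labor force unchanged → E = 105.86, U = 9.83, labor force = 115.69 million.
New unemployment rate = 9.83 / 115.69 = 8.50%.
Change = 8.50% − 5.09% = +3.41 percentage points.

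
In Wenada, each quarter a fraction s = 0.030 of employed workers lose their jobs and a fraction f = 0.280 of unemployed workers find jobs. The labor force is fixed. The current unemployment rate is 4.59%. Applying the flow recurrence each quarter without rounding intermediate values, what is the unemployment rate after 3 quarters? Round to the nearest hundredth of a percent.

Unemployment rate after three quarters ≈ 8.01%.

With a fixed labor force, u_{t+1} = u_t + s·(1−u_t) − f·u_t = u_t·(1−s−f) + s.
Here 1−s−f = 0.690 and s = 0.030.
u_1 = 0.045900 × 0.690 + 0.030 = 0.061671.
u_2 = 0.061671 × 0.690 + 0.030 = 0.072553.
u_3 = 0.072553 × 0.690 + 0.030 = 0.080062.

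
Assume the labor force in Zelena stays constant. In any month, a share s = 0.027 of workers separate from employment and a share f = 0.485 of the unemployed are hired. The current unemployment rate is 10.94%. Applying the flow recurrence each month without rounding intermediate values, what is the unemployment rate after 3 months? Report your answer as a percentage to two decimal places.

With a fixed labor force, u_{t+1} = u_t + s·(1−u_t) − f·u_t = u_t·(1−s−f) + s.
Here 1−s−f = 0.488 and s = 0.027.
u_1 = 0.109400 × 0.488 + 0.027 = 0.080387.
u_2 = 0.080387 × 0.488 + 0.027 = 0.066229.
u_3 = 0.066229 × 0.488 + 0.027 = 0.059320.

Unemployment rate after three months ≈ 5.93%.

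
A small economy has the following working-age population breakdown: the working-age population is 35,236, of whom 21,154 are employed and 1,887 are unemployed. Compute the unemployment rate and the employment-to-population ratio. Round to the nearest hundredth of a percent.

Unemployment rate ≈ 8.19%; employment-population ratio ≈ 60.04%.

Labor force = employed + unemployed = 21,154 + 1,887 = 23,041.
Unemployment rate = 1,887 / 23,041 = 8.19%.
Employment-population ratio = 21,154 / 35,236 = 60.04%.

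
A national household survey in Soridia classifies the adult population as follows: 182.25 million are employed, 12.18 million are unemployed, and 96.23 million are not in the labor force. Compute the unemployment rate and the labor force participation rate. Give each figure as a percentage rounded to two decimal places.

Labor force = employed + unemployed = 182.25 + 12.18 = 194.43 million.
Working-age population = 194.43 + 96.23 = 290.66 million.
Unemployment rate = 12.18 / 194.43 = 6.26%.
Labor force participation rate = 194.43 / 290.66 = 66.89%.

Unemployment rate ≈ 6.26%; labor force participation rate ≈ 66.89%.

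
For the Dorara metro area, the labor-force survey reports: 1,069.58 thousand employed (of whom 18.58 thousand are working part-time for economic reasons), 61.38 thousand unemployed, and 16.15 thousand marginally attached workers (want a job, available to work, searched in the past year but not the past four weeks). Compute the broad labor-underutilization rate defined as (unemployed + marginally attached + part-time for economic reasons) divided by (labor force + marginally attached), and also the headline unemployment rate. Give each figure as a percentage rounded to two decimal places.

Broad underutilization rate ≈ 8.38%; headline unemployment rate ≈ 5.43%.

Labor force = 1,069.58 + 61.38 = 1,130.96 thousand.
Numerator = 61.38 + 16.15 + 18.58 = 96.11 thousand.
Denominator = 1,130.96 + 16.15 = 1,147.11 thousand.
Broad rate = 96.11 / 1,147.11 = 8.38%.
Headline unemployment rate = 61.38 / 1,130.96 = 5.43%.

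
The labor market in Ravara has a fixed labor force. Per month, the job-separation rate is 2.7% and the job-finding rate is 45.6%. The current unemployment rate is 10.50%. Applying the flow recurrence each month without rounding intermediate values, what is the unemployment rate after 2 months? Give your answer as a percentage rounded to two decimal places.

Unemployment rate after two months ≈ 6.90%.

With a fixed labor force, u_{t+1} = u_t + s·(1−u_t) − f·u_t = u_t·(1−s−f) + s.
Here 1−s−f = 0.517 and s = 0.027.
u_1 = 0.105000 × 0.517 + 0.027 = 0.081285.
u_2 = 0.081285 × 0.517 + 0.027 = 0.069024.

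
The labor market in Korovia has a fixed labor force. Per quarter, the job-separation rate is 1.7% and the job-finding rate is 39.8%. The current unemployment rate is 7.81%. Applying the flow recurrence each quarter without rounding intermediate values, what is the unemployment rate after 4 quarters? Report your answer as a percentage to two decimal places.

Unemployment rate after four quarters ≈ 4.53%.

With a fixed labor force, u_{t+1} = u_t + s·(1−u_t) − f·u_t = u_t·(1−s−f) + s.
Here 1−s−f = 0.585 and s = 0.017.
u_1 = 0.078100 × 0.585 + 0.017 = 0.062689.
u_2 = 0.062689 × 0.585 + 0.017 = 0.053673.
u_3 = 0.053673 × 0.585 + 0.017 = 0.048399.
u_4 = 0.048399 × 0.585 + 0.017 = 0.045313.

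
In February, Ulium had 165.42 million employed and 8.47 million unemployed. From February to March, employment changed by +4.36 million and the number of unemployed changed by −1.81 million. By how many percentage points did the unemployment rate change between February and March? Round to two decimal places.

The unemployment rate changed by −1.10 percentage points.

February: labor force = 165.42 + 8.47 = 173.89; u = 8.47/173.89 = 4.87%.
March: labor force = 169.78 + 6.66 = 176.44; u = 6.66/176.44 = 3.77%.
Change = 3.77% − 4.87% = −1.10 pp.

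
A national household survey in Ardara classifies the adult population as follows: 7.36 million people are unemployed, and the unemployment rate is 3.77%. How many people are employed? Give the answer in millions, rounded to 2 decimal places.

Labor force = U / u = 7.36 / 0.0377 ≈ 195.23 million.
Employed = labor force − unemployed = 195.23 − 7.36 = 187.87 million.

About 187.87 million are employed.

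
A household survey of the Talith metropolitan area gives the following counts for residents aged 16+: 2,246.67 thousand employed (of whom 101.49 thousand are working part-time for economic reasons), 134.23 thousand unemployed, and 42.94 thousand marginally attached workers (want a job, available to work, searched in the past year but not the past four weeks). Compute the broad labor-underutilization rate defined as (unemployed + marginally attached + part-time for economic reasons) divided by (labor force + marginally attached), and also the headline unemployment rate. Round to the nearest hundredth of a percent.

Labor force = 2,246.67 + 134.23 = 2,380.90 thousand.
Numerator = 134.23 + 42.94 + 101.49 = 278.66 thousand.
Denominator = 2,380.90 + 42.94 = 2,423.84 thousand.
Broad rate = 278.66 / 2,423.84 = 11.50%.
Headline unemployment rate = 134.23 / 2,380.90 = 5.64%.

Broad underutilization rate ≈ 11.50%; headline unemployment rate ≈ 5.64%.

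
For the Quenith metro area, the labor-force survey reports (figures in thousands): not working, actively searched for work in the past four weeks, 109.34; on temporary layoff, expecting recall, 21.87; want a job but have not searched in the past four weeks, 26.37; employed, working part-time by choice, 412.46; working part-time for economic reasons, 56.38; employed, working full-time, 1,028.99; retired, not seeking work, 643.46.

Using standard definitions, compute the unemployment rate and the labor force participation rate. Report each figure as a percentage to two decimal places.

Unemployment rate ≈ 8.05%; labor force participation rate ≈ 70.86%.

Employed = 412.46 + 56.38 + 1,028.99 = 1,497.83 thousand (anyone who worked, including part-time for economic reasons, counts as employed).
Unemployed = 109.34 + 21.87 = 131.21 thousand (jobless and actively searching, or on temporary layoff).
Labor force = 1,497.83 + 131.21 = 1,629.04 thousand.
Not in labor force = 26.37 + 643.46 = 669.83 thousand (those not working and not actively searching are outside the labor force — including those who want a job but have given up searching).
Civilian working-age population = 1,629.04 + 669.83 = 2,298.87 thousand.
Unemployment rate = 131.21 / 1,629.04 = 8.05%.
Labor force participation rate = 1,629.04 / 2,298.87 = 70.86%.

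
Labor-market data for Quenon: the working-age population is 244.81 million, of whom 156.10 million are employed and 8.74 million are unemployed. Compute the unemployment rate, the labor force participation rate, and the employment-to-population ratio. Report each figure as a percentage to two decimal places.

Unemployment rate ≈ 5.30%; labor force participation rate ≈ 67.33%; employment-population ratio ≈ 63.76%.

Labor force = employed + unemployed = 156.10 + 8.74 = 164.84 million.
Unemployment rate = 8.74 / 164.84 = 5.30%.
Labor force participation rate = 164.84 / 244.81 = 67.33%.
Employment-population ratio = 156.10 / 244.81 = 63.76%.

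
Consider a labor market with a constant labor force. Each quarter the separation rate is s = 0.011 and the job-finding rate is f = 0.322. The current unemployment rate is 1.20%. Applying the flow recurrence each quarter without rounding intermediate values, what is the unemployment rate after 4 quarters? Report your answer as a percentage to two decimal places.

Unemployment rate after four quarters ≈ 2.89%.

With a fixed labor force, u_{t+1} = u_t + s·(1−u_t) − f·u_t = u_t·(1−s−f) + s.
Here 1−s−f = 0.667 and s = 0.011.
u_1 = 0.012000 × 0.667 + 0.011 = 0.019004.
u_2 = 0.019004 × 0.667 + 0.011 = 0.023676.
u_3 = 0.023676 × 0.667 + 0.011 = 0.026792.
u_4 = 0.026792 × 0.667 + 0.011 = 0.028870.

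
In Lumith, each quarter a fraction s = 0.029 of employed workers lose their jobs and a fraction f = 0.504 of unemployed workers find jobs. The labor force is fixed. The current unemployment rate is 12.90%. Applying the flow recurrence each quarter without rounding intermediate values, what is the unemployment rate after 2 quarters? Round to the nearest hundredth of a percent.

With a fixed labor force, u_{t+1} = u_t + s·(1−u_t) − f·u_t = u_t·(1−s−f) + s.
Here 1−s−f = 0.467 and s = 0.029.
u_1 = 0.129000 × 0.467 + 0.029 = 0.089243.
u_2 = 0.089243 × 0.467 + 0.029 = 0.070676.

Unemployment rate after two quarters ≈ 7.07%.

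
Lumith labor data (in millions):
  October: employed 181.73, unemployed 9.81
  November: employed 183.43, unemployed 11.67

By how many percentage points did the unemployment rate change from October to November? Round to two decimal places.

October: labor force = 181.73 + 9.81 = 191.54; u = 9.81/191.54 = 5.12%.
November: labor force = 183.43 + 11.67 = 195.10; u = 11.67/195.10 = 5.98%.
Change = 5.98% − 5.12% = +0.86 pp.

The unemployment rate changed by +0.86 percentage points.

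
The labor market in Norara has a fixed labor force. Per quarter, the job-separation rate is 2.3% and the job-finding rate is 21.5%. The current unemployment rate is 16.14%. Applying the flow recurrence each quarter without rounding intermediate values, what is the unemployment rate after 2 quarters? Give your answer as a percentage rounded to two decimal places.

With a fixed labor force, u_{t+1} = u_t + s·(1−u_t) − f·u_t = u_t·(1−s−f) + s.
Here 1−s−f = 0.762 and s = 0.023.
u_1 = 0.161400 × 0.762 + 0.023 = 0.145987.
u_2 = 0.145987 × 0.762 + 0.023 = 0.134242.

Unemployment rate after two quarters ≈ 13.42%.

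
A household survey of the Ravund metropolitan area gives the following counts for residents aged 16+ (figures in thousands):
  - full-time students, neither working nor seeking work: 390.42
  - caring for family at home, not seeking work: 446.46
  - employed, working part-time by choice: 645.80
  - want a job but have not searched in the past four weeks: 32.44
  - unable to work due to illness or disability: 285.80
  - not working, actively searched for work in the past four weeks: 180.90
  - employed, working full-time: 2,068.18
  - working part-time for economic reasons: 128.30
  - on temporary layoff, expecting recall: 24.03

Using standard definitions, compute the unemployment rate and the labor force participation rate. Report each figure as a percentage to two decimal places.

Employed = 645.80 + 2,068.18 + 128.30 = 2,842.28 thousand (anyone who worked, including part-time for economic reasons, counts as employed).
Unemployed = 180.90 + 24.03 = 204.93 thousand (jobless and actively searching, or on temporary layoff).
Labor force = 2,842.28 + 204.93 = 3,047.21 thousand.
Not in labor force = 390.42 + 446.46 + 32.44 + 285.80 = 1,155.12 thousand (those not working and not actively searching are outside the labor force — including those who want a job but have given up searching).
Civilian working-age population = 3,047.21 + 1,155.12 = 4,202.33 thousand.
Unemployment rate = 204.93 / 3,047.21 = 6.73%.
Labor force participation rate = 3,047.21 / 4,202.33 = 72.51%.

Unemployment rate ≈ 6.73%; labor force participation rate ≈ 72.51%.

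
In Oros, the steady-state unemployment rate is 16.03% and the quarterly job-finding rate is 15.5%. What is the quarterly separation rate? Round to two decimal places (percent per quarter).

Separation rate ≈ 2.96% per quarter.

From u* = s/(s+f): s = u·f/(1−u).
s = 0.1603 × 15.5 / (1 − 0.1603) = 2.4846 / 0.8397 ≈ 2.96% per quarter.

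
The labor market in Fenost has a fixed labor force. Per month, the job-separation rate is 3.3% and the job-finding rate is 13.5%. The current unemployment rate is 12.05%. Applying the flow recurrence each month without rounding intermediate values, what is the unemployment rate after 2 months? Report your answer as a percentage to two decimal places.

Unemployment rate after two months ≈ 14.39%.

With a fixed labor force, u_{t+1} = u_t + s·(1−u_t) − f·u_t = u_t·(1−s−f) + s.
Here 1−s−f = 0.832 and s = 0.033.
u_1 = 0.120500 × 0.832 + 0.033 = 0.133256.
u_2 = 0.133256 × 0.832 + 0.033 = 0.143869.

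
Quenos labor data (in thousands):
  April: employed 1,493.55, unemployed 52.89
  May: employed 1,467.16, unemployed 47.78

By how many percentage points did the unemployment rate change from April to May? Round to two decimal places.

April: labor force = 1,493.55 + 52.89 = 1,546.44; u = 52.89/1,546.44 = 3.42%.
May: labor force = 1,467.16 + 47.78 = 1,514.94; u = 47.78/1,514.94 = 3.15%.
Change = 3.15% − 3.42% = −0.27 pp.

The unemployment rate changed by −0.27 percentage points.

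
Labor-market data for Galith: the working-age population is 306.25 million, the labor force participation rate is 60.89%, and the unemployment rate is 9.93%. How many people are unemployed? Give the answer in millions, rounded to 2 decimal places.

About 18.52 million are unemployed.

Labor force = 0.6089 × 306.25 = 186.48 million.
Unemployed = 0.0993 × 186.48 ≈ 18.52 million.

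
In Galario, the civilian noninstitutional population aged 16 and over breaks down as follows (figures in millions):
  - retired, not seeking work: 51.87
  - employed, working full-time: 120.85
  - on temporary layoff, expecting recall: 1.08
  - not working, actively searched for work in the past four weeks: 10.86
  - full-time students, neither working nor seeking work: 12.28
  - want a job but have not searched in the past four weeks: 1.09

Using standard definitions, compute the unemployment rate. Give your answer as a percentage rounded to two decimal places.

Employed = 120.85 million.
Unemployed = 1.08 + 10.86 = 11.94 million (jobless and actively searching, or on temporary layoff).
Labor force = 120.85 + 11.94 = 132.79 million.
Unemployment rate = 11.94 / 132.79 = 8.99%.

Unemployment rate ≈ 8.99%.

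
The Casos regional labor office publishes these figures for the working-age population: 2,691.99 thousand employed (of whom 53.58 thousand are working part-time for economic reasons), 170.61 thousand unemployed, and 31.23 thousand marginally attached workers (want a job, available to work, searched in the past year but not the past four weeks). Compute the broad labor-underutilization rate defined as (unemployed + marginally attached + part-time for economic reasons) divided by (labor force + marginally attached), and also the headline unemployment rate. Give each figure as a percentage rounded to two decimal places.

Broad underutilization rate ≈ 8.83%; headline unemployment rate ≈ 5.96%.

Labor force = 2,691.99 + 170.61 = 2,862.60 thousand.
Numerator = 170.61 + 31.23 + 53.58 = 255.42 thousand.
Denominator = 2,862.60 + 31.23 = 2,893.83 thousand.
Broad rate = 255.42 / 2,893.83 = 8.83%.
Headline unemployment rate = 170.61 / 2,862.60 = 5.96%.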